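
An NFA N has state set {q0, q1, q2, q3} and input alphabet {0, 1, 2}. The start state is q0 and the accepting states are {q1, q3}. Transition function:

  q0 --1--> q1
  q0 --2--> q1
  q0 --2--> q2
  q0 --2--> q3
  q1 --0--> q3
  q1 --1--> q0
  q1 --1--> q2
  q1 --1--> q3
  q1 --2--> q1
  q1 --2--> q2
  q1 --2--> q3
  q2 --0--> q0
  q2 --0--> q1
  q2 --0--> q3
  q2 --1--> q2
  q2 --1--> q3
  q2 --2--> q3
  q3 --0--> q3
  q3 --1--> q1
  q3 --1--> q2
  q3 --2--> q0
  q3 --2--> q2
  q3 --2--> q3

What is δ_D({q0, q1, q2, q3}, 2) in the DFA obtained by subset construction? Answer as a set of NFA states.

δ(q0,2) = {q1, q2, q3}; δ(q1,2) = {q1, q2, q3}; δ(q2,2) = {q3}; δ(q3,2) = {q0, q2, q3}.
Union: {q0, q1, q2, q3}.

{q0, q1, q2, q3}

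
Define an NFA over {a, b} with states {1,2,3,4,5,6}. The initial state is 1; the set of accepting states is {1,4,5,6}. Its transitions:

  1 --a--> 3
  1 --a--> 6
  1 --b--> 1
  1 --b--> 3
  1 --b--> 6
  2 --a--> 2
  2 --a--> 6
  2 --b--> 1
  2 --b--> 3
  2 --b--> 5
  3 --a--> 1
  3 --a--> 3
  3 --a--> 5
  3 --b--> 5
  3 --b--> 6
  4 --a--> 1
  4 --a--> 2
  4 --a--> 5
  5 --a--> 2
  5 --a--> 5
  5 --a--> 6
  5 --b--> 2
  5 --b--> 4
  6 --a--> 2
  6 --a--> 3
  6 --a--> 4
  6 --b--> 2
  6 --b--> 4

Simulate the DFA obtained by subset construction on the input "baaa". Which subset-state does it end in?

{1,2,3,4,5,6}

Start: {1}.
δ(1,b) = {1,3,6}.
Union: {1,3,6}.
After b: {1,3,6}.
δ(1,a) = {3,6}; δ(3,a) = {1,3,5}; δ(6,a) = {2,3,4}.
Union: {1,2,3,4,5,6}.
After a: {1,2,3,4,5,6}.
δ(1,a) = {3,6}; δ(2,a) = {2,6}; δ(3,a) = {1,3,5}; δ(4,a) = {1,2,5}; δ(5,a) = {2,5,6}; δ(6,a) = {2,3,4}.
Union: {1,2,3,4,5,6}.
After a: {1,2,3,4,5,6}.
δ(1,a) = {3,6}; δ(2,a) = {2,6}; δ(3,a) = {1,3,5}; δ(4,a) = {1,2,5}; δ(5,a) = {2,5,6}; δ(6,a) = {2,3,4}.
Union: {1,2,3,4,5,6}.
After a: {1,2,3,4,5,6}.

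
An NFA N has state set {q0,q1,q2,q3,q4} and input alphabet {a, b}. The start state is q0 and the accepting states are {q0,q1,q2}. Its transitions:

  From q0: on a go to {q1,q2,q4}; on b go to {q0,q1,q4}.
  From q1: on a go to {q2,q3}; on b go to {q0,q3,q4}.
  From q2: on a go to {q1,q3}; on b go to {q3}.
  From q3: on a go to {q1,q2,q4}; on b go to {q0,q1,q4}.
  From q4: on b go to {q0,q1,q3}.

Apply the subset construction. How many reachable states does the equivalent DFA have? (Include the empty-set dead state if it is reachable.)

6

Start state of the DFA: {q0}.
{q0} --a--> {q1,q2,q4}  [new]
{q0} --b--> {q0,q1,q4}  [new]
{q1,q2,q4} --a--> {q1,q2,q3}  [new]
{q1,q2,q4} --b--> {q0,q1,q3,q4}  [new]
{q0,q1,q4} --a--> {q1,q2,q3,q4}  [new]
{q0,q1,q4} --b--> {q0,q1,q3,q4}  [seen]
{q1,q2,q3} --a--> {q1,q2,q3,q4}  [seen]
{q1,q2,q3} --b--> {q0,q1,q3,q4}  [seen]
{q0,q1,q3,q4} --a--> {q1,q2,q3,q4}  [seen]
{q0,q1,q3,q4} --b--> {q0,q1,q3,q4}  [seen]
{q1,q2,q3,q4} --a--> {q1,q2,q3,q4}  [seen]
{q1,q2,q3,q4} --b--> {q0,q1,q3,q4}  [seen]
Reachable DFA states: {q0}, {q1,q2,q4}, {q0,q1,q4}, {q1,q2,q3}, {q0,q1,q3,q4}, {q1,q2,q3,q4}.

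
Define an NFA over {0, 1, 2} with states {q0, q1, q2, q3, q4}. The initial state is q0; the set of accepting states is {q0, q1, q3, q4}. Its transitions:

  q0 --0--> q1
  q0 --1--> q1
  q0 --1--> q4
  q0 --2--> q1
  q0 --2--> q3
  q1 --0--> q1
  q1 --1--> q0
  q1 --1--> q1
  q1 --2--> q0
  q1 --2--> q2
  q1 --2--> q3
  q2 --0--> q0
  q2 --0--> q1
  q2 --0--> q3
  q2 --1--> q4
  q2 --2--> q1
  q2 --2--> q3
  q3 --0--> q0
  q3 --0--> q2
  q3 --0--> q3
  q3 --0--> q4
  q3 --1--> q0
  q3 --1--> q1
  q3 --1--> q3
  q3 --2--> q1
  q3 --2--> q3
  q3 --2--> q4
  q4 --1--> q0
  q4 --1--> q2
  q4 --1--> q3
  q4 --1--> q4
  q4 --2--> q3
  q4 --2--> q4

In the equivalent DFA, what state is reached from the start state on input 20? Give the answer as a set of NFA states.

Start: {q0}.
δ(q0,2) = {q1, q3}.
Union: {q1, q3}.
After 2: {q1, q3}.
δ(q1,0) = {q1}; δ(q3,0) = {q0, q2, q3, q4}.
Union: {q0, q1, q2, q3, q4}.
After 0: {q0, q1, q2, q3, q4}.

{q0, q1, q2, q3, q4}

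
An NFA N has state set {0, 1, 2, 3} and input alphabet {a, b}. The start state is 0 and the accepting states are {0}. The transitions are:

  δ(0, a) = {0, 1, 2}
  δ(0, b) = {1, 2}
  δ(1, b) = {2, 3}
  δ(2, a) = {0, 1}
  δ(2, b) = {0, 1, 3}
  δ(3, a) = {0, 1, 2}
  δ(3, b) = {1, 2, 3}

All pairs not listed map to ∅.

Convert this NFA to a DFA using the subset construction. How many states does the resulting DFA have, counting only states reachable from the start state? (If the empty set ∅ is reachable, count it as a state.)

Start state of the DFA: {0}.
{0} --a--> {0, 1, 2}  [new]
{0} --b--> {1, 2}  [new]
{0, 1, 2} --a--> {0, 1, 2}  [seen]
{0, 1, 2} --b--> {0, 1, 2, 3}  [new]
{1, 2} --a--> {0, 1}  [new]
{1, 2} --b--> {0, 1, 2, 3}  [seen]
{0, 1, 2, 3} --a--> {0, 1, 2}  [seen]
{0, 1, 2, 3} --b--> {0, 1, 2, 3}  [seen]
{0, 1} --a--> {0, 1, 2}  [seen]
{0, 1} --b--> {1, 2, 3}  [new]
{1, 2, 3} --a--> {0, 1, 2}  [seen]
{1, 2, 3} --b--> {0, 1, 2, 3}  [seen]
Reachable DFA states: {0}, {0, 1, 2}, {1, 2}, {0, 1, 2, 3}, {0, 1}, {1, 2, 3}.

6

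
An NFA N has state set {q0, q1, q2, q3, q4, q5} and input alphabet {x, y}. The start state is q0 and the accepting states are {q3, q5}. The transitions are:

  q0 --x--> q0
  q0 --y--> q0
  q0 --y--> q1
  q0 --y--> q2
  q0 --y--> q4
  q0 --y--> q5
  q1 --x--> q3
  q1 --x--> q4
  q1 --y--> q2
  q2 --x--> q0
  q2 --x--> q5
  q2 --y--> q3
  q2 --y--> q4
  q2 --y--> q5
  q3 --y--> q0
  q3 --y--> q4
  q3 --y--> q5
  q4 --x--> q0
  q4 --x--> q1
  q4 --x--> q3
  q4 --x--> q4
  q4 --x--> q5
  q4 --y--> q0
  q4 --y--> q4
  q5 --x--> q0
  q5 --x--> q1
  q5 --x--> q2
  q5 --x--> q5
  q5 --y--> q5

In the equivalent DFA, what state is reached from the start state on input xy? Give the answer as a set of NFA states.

Start: {q0}.
δ(q0,x) = {q0}.
Union: {q0}.
After x: {q0}.
δ(q0,y) = {q0, q1, q2, q4, q5}.
Union: {q0, q1, q2, q4, q5}.
After y: {q0, q1, q2, q4, q5}.

{q0, q1, q2, q4, q5}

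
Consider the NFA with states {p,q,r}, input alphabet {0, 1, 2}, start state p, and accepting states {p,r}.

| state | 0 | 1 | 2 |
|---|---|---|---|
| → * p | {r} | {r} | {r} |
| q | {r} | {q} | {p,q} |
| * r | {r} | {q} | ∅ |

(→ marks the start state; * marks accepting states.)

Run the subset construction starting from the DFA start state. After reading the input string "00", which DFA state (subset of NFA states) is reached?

Start: {p}.
δ(p,0) = {r}.
Union: {r}.
After 0: {r}.
δ(r,0) = {r}.
Union: {r}.
After 0: {r}.

{r}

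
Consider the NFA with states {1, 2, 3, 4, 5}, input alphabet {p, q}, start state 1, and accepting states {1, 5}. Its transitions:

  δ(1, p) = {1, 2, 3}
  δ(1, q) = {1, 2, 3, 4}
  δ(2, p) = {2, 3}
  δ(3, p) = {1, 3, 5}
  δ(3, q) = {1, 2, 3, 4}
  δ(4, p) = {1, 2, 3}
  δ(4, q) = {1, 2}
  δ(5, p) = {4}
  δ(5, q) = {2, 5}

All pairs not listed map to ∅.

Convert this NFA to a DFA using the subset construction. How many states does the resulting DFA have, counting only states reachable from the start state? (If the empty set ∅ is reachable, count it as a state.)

Start state of the DFA: {1}.
{1} --p--> {1, 2, 3}  [new]
{1} --q--> {1, 2, 3, 4}  [new]
{1, 2, 3} --p--> {1, 2, 3, 5}  [new]
{1, 2, 3} --q--> {1, 2, 3, 4}  [seen]
{1, 2, 3, 4} --p--> {1, 2, 3, 5}  [seen]
{1, 2, 3, 4} --q--> {1, 2, 3, 4}  [seen]
{1, 2, 3, 5} --p--> {1, 2, 3, 4, 5}  [new]
{1, 2, 3, 5} --q--> {1, 2, 3, 4, 5}  [seen]
{1, 2, 3, 4, 5} --p--> {1, 2, 3, 4, 5}  [seen]
{1, 2, 3, 4, 5} --q--> {1, 2, 3, 4, 5}  [seen]
Reachable DFA states: {1}, {1, 2, 3}, {1, 2, 3, 4}, {1, 2, 3, 5}, {1, 2, 3, 4, 5}.

5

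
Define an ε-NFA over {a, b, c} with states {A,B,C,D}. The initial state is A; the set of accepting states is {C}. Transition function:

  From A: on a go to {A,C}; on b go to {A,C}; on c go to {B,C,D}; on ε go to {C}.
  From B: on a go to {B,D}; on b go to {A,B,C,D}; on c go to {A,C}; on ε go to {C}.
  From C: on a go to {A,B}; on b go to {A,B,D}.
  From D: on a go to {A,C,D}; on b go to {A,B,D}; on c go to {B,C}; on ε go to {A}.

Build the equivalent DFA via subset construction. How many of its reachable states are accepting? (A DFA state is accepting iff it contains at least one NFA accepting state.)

3

Start state of the DFA: {A,C} (ε-closure of the NFA start).
{A,C} --a--> {A,B,C}  [new]
{A,C} --b--> {A,B,C,D}  [new]
{A,C} --c--> {A,B,C,D}  [seen]
{A,B,C} --a--> {A,B,C,D}  [seen]
{A,B,C} --b--> {A,B,C,D}  [seen]
{A,B,C} --c--> {A,B,C,D}  [seen]
{A,B,C,D} --a--> {A,B,C,D}  [seen]
{A,B,C,D} --b--> {A,B,C,D}  [seen]
{A,B,C,D} --c--> {A,B,C,D}  [seen]
Reachable DFA states: {A,C}, {A,B,C}, {A,B,C,D}.
Accepting DFA states (contain an NFA accepting state): {A,C}, {A,B,C}, {A,B,C,D}.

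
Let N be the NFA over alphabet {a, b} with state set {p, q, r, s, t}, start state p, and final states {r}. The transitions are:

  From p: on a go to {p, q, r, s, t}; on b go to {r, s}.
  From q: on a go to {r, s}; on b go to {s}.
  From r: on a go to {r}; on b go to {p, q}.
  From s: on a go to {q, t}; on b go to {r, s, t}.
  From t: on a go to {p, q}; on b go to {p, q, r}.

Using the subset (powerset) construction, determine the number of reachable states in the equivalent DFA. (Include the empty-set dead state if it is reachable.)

5

Start state of the DFA: {p}.
{p} --a--> {p, q, r, s, t}  [new]
{p} --b--> {r, s}  [new]
{p, q, r, s, t} --a--> {p, q, r, s, t}  [seen]
{p, q, r, s, t} --b--> {p, q, r, s, t}  [seen]
{r, s} --a--> {q, r, t}  [new]
{r, s} --b--> {p, q, r, s, t}  [seen]
{q, r, t} --a--> {p, q, r, s}  [new]
{q, r, t} --b--> {p, q, r, s}  [seen]
{p, q, r, s} --a--> {p, q, r, s, t}  [seen]
{p, q, r, s} --b--> {p, q, r, s, t}  [seen]
Reachable DFA states: {p}, {p, q, r, s, t}, {r, s}, {q, r, t}, {p, q, r, s}.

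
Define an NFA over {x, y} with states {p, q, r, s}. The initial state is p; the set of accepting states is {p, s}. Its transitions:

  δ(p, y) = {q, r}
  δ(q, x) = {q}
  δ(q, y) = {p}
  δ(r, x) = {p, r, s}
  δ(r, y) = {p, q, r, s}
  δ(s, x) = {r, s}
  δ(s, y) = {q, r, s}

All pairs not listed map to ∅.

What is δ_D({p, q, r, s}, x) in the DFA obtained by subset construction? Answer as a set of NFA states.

δ(p,x) = ∅; δ(q,x) = {q}; δ(r,x) = {p, r, s}; δ(s,x) = {r, s}.
Union: {p, q, r, s}.

{p, q, r, s}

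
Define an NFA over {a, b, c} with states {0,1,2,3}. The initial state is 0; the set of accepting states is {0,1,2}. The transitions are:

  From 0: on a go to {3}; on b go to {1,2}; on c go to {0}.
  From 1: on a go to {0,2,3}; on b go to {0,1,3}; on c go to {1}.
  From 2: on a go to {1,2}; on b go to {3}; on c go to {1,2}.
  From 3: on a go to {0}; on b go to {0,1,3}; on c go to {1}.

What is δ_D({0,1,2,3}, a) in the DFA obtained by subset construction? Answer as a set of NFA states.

δ(0,a) = {3}; δ(1,a) = {0,2,3}; δ(2,a) = {1,2}; δ(3,a) = {0}.
Union: {0,1,2,3}.

{0,1,2,3}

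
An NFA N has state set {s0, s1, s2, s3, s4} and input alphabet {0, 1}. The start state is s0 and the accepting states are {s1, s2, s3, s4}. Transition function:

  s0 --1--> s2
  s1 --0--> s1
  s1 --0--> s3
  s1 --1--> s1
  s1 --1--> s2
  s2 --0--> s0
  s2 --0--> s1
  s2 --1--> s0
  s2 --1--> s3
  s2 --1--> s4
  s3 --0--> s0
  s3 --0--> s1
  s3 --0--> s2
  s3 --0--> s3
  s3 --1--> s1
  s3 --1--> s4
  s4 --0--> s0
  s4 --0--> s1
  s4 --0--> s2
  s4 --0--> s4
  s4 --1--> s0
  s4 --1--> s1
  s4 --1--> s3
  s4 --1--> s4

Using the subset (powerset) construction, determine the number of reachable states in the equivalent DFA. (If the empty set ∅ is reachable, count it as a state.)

Start state of the DFA: {s0}.
{s0} --0--> ∅  [new]
{s0} --1--> {s2}  [new]
∅ --0--> ∅  [seen]
∅ --1--> ∅  [seen]
{s2} --0--> {s0, s1}  [new]
{s2} --1--> {s0, s3, s4}  [new]
{s0, s1} --0--> {s1, s3}  [new]
{s0, s1} --1--> {s1, s2}  [new]
{s0, s3, s4} --0--> {s0, s1, s2, s3, s4}  [new]
{s0, s3, s4} --1--> {s0, s1, s2, s3, s4}  [seen]
{s1, s3} --0--> {s0, s1, s2, s3}  [new]
{s1, s3} --1--> {s1, s2, s4}  [new]
{s1, s2} --0--> {s0, s1, s3}  [new]
{s1, s2} --1--> {s0, s1, s2, s3, s4}  [seen]
{s0, s1, s2, s3, s4} --0--> {s0, s1, s2, s3, s4}  [seen]
{s0, s1, s2, s3, s4} --1--> {s0, s1, s2, s3, s4}  [seen]
{s0, s1, s2, s3} --0--> {s0, s1, s2, s3}  [seen]
{s0, s1, s2, s3} --1--> {s0, s1, s2, s3, s4}  [seen]
{s1, s2, s4} --0--> {s0, s1, s2, s3, s4}  [seen]
{s1, s2, s4} --1--> {s0, s1, s2, s3, s4}  [seen]
{s0, s1, s3} --0--> {s0, s1, s2, s3}  [seen]
{s0, s1, s3} --1--> {s1, s2, s4}  [seen]
Reachable DFA states: {s0}, ∅, {s2}, {s0, s1}, {s0, s3, s4}, {s1, s3}, {s1, s2}, {s0, s1, s2, s3, s4}, {s0, s1, s2, s3}, {s1, s2, s4}, {s0, s1, s3}.

11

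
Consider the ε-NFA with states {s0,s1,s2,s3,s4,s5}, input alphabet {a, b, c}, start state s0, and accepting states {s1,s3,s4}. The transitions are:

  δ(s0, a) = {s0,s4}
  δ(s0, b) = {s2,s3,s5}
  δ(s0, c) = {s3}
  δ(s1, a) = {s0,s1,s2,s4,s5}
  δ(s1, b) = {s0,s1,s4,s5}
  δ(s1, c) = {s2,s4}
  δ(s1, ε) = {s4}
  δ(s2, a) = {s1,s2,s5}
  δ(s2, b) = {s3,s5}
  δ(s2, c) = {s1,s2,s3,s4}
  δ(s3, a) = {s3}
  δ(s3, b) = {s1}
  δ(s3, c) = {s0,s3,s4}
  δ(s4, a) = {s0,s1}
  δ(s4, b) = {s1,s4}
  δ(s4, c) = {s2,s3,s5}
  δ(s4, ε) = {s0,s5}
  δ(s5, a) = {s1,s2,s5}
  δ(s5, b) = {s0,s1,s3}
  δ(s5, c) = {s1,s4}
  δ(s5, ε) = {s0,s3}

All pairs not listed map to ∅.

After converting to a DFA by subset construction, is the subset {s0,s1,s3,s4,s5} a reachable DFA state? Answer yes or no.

Start state of the DFA: {s0} (ε-closure of the NFA start).
{s0} --a--> {s0,s3,s4,s5}  [new]
{s0} --b--> {s0,s2,s3,s5}  [new]
{s0} --c--> {s3}  [new]
{s0,s3,s4,s5} --a--> {s0,s1,s2,s3,s4,s5}  [new]
{s0,s3,s4,s5} --b--> {s0,s1,s2,s3,s4,s5}  [seen]
{s0,s3,s4,s5} --c--> {s0,s1,s2,s3,s4,s5}  [seen]
{s0,s2,s3,s5} --a--> {s0,s1,s2,s3,s4,s5}  [seen]
{s0,s2,s3,s5} --b--> {s0,s1,s2,s3,s4,s5}  [seen]
{s0,s2,s3,s5} --c--> {s0,s1,s2,s3,s4,s5}  [seen]
{s3} --a--> {s3}  [seen]
{s3} --b--> {s0,s1,s3,s4,s5}  [new]
{s3} --c--> {s0,s3,s4,s5}  [seen]
{s0,s1,s2,s3,s4,s5} --a--> {s0,s1,s2,s3,s4,s5}  [seen]
{s0,s1,s2,s3,s4,s5} --b--> {s0,s1,s2,s3,s4,s5}  [seen]
{s0,s1,s2,s3,s4,s5} --c--> {s0,s1,s2,s3,s4,s5}  [seen]
{s0,s1,s3,s4,s5} --a--> {s0,s1,s2,s3,s4,s5}  [seen]
{s0,s1,s3,s4,s5} --b--> {s0,s1,s2,s3,s4,s5}  [seen]
{s0,s1,s3,s4,s5} --c--> {s0,s1,s2,s3,s4,s5}  [seen]
Reachable DFA states: {s0}, {s0,s3,s4,s5}, {s0,s2,s3,s5}, {s3}, {s0,s1,s2,s3,s4,s5}, {s0,s1,s3,s4,s5}.
{s0,s1,s3,s4,s5} is among them.

yes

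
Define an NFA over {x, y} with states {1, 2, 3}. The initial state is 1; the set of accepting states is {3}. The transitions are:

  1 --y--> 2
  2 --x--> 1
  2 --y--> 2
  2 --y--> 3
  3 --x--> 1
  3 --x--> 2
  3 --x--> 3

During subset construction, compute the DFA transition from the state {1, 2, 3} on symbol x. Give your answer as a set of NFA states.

{1, 2, 3}

δ(1,x) = ∅; δ(2,x) = {1}; δ(3,x) = {1, 2, 3}.
Union: {1, 2, 3}.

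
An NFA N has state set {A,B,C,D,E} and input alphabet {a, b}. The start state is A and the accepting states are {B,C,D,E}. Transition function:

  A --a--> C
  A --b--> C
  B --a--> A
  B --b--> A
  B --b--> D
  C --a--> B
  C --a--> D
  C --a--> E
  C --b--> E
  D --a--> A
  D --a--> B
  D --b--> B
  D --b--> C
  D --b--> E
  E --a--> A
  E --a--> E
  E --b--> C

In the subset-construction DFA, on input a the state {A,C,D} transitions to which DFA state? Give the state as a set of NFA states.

δ(A,a) = {C}; δ(C,a) = {B,D,E}; δ(D,a) = {A,B}.
Union: {A,B,C,D,E}.

{A,B,C,D,E}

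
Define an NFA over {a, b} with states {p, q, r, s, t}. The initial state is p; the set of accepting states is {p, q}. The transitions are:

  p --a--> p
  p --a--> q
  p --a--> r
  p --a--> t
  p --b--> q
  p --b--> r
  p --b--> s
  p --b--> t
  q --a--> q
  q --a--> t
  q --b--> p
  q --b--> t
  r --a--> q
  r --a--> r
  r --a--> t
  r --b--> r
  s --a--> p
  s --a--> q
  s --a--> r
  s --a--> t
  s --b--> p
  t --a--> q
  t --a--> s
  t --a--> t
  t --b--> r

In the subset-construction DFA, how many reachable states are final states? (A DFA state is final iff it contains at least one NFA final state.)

Start state of the DFA: {p}.
{p} --a--> {p, q, r, t}  [new]
{p} --b--> {q, r, s, t}  [new]
{p, q, r, t} --a--> {p, q, r, s, t}  [new]
{p, q, r, t} --b--> {p, q, r, s, t}  [seen]
{q, r, s, t} --a--> {p, q, r, s, t}  [seen]
{q, r, s, t} --b--> {p, r, t}  [new]
{p, q, r, s, t} --a--> {p, q, r, s, t}  [seen]
{p, q, r, s, t} --b--> {p, q, r, s, t}  [seen]
{p, r, t} --a--> {p, q, r, s, t}  [seen]
{p, r, t} --b--> {q, r, s, t}  [seen]
Reachable DFA states: {p}, {p, q, r, t}, {q, r, s, t}, {p, q, r, s, t}, {p, r, t}.
Accepting DFA states (contain an NFA accepting state): {p}, {p, q, r, t}, {q, r, s, t}, {p, q, r, s, t}, {p, r, t}.

5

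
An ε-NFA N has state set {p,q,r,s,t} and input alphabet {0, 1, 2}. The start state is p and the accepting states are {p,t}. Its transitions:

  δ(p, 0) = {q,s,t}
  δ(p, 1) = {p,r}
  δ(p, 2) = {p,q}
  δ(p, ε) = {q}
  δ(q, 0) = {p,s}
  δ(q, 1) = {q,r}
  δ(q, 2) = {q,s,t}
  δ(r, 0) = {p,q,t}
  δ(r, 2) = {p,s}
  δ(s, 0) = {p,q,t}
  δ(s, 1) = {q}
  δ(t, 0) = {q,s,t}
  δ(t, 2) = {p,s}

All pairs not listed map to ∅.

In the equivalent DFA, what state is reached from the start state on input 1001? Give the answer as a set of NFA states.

{p,q,r}

Start: {p,q}.
δ(p,1) = {p,r}; δ(q,1) = {q,r}.
Union: {p,q,r}.
After 1: {p,q,r}.
δ(p,0) = {q,s,t}; δ(q,0) = {p,s}; δ(r,0) = {p,q,t}.
Union: {p,q,s,t}.
After 0: {p,q,s,t}.
δ(p,0) = {q,s,t}; δ(q,0) = {p,s}; δ(s,0) = {p,q,t}; δ(t,0) = {q,s,t}.
Union: {p,q,s,t}.
After 0: {p,q,s,t}.
δ(p,1) = {p,r}; δ(q,1) = {q,r}; δ(s,1) = {q}; δ(t,1) = ∅.
Union: {p,q,r}.
After 1: {p,q,r}.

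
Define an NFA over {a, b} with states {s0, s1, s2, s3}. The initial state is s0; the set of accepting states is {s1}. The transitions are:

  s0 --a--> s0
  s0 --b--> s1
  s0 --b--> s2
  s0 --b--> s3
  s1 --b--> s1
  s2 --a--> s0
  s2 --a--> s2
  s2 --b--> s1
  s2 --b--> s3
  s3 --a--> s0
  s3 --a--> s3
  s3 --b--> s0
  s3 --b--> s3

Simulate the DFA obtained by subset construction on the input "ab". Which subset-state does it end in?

{s1, s2, s3}

Start: {s0}.
δ(s0,a) = {s0}.
Union: {s0}.
After a: {s0}.
δ(s0,b) = {s1, s2, s3}.
Union: {s1, s2, s3}.
After b: {s1, s2, s3}.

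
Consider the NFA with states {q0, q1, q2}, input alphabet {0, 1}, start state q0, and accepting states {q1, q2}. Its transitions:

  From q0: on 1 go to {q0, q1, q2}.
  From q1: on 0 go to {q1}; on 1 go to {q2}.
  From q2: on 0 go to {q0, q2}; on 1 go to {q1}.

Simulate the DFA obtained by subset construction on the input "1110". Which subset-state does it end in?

{q0, q1, q2}

Start: {q0}.
δ(q0,1) = {q0, q1, q2}.
Union: {q0, q1, q2}.
After 1: {q0, q1, q2}.
δ(q0,1) = {q0, q1, q2}; δ(q1,1) = {q2}; δ(q2,1) = {q1}.
Union: {q0, q1, q2}.
After 1: {q0, q1, q2}.
δ(q0,1) = {q0, q1, q2}; δ(q1,1) = {q2}; δ(q2,1) = {q1}.
Union: {q0, q1, q2}.
After 1: {q0, q1, q2}.
δ(q0,0) = ∅; δ(q1,0) = {q1}; δ(q2,0) = {q0, q2}.
Union: {q0, q1, q2}.
After 0: {q0, q1, q2}.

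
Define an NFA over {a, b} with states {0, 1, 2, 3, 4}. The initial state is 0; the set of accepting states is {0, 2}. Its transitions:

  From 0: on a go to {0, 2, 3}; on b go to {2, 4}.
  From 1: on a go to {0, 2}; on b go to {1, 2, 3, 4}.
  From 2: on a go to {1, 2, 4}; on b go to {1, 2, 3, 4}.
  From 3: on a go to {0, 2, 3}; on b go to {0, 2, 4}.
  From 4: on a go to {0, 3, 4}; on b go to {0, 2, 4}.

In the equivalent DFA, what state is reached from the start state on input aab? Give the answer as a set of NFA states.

{0, 1, 2, 3, 4}

Start: {0}.
δ(0,a) = {0, 2, 3}.
Union: {0, 2, 3}.
After a: {0, 2, 3}.
δ(0,a) = {0, 2, 3}; δ(2,a) = {1, 2, 4}; δ(3,a) = {0, 2, 3}.
Union: {0, 1, 2, 3, 4}.
After a: {0, 1, 2, 3, 4}.
δ(0,b) = {2, 4}; δ(1,b) = {1, 2, 3, 4}; δ(2,b) = {1, 2, 3, 4}; δ(3,b) = {0, 2, 4}; δ(4,b) = {0, 2, 4}.
Union: {0, 1, 2, 3, 4}.
After b: {0, 1, 2, 3, 4}.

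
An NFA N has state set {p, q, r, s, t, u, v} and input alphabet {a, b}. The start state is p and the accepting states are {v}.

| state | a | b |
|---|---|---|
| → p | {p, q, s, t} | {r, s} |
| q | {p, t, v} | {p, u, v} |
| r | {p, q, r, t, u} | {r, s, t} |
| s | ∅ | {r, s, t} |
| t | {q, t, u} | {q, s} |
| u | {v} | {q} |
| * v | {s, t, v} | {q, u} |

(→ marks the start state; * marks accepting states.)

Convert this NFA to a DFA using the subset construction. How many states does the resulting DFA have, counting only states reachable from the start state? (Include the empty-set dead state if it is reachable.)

9

Start state of the DFA: {p}.
{p} --a--> {p, q, s, t}  [new]
{p} --b--> {r, s}  [new]
{p, q, s, t} --a--> {p, q, s, t, u, v}  [new]
{p, q, s, t} --b--> {p, q, r, s, t, u, v}  [new]
{r, s} --a--> {p, q, r, t, u}  [new]
{r, s} --b--> {r, s, t}  [new]
{p, q, s, t, u, v} --a--> {p, q, s, t, u, v}  [seen]
{p, q, s, t, u, v} --b--> {p, q, r, s, t, u, v}  [seen]
{p, q, r, s, t, u, v} --a--> {p, q, r, s, t, u, v}  [seen]
{p, q, r, s, t, u, v} --b--> {p, q, r, s, t, u, v}  [seen]
{p, q, r, t, u} --a--> {p, q, r, s, t, u, v}  [seen]
{p, q, r, t, u} --b--> {p, q, r, s, t, u, v}  [seen]
{r, s, t} --a--> {p, q, r, t, u}  [seen]
{r, s, t} --b--> {q, r, s, t}  [new]
{q, r, s, t} --a--> {p, q, r, t, u, v}  [new]
{q, r, s, t} --b--> {p, q, r, s, t, u, v}  [seen]
{p, q, r, t, u, v} --a--> {p, q, r, s, t, u, v}  [seen]
{p, q, r, t, u, v} --b--> {p, q, r, s, t, u, v}  [seen]
Reachable DFA states: {p}, {p, q, s, t}, {r, s}, {p, q, s, t, u, v}, {p, q, r, s, t, u, v}, {p, q, r, t, u}, {r, s, t}, {q, r, s, t}, {p, q, r, t, u, v}.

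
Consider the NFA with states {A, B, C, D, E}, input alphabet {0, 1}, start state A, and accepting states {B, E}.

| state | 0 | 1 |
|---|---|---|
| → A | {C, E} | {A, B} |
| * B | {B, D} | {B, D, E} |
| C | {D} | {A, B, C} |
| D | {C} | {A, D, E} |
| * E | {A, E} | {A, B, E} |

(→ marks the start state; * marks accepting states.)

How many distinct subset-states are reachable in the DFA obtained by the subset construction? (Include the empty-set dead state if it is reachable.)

Start state of the DFA: {A}.
{A} --0--> {C, E}  [new]
{A} --1--> {A, B}  [new]
{C, E} --0--> {A, D, E}  [new]
{C, E} --1--> {A, B, C, E}  [new]
{A, B} --0--> {B, C, D, E}  [new]
{A, B} --1--> {A, B, D, E}  [new]
{A, D, E} --0--> {A, C, E}  [new]
{A, D, E} --1--> {A, B, D, E}  [seen]
{A, B, C, E} --0--> {A, B, C, D, E}  [new]
{A, B, C, E} --1--> {A, B, C, D, E}  [seen]
{B, C, D, E} --0--> {A, B, C, D, E}  [seen]
{B, C, D, E} --1--> {A, B, C, D, E}  [seen]
{A, B, D, E} --0--> {A, B, C, D, E}  [seen]
{A, B, D, E} --1--> {A, B, D, E}  [seen]
{A, C, E} --0--> {A, C, D, E}  [new]
{A, C, E} --1--> {A, B, C, E}  [seen]
{A, B, C, D, E} --0--> {A, B, C, D, E}  [seen]
{A, B, C, D, E} --1--> {A, B, C, D, E}  [seen]
{A, C, D, E} --0--> {A, C, D, E}  [seen]
{A, C, D, E} --1--> {A, B, C, D, E}  [seen]
Reachable DFA states: {A}, {C, E}, {A, B}, {A, D, E}, {A, B, C, E}, {B, C, D, E}, {A, B, D, E}, {A, C, E}, {A, B, C, D, E}, {A, C, D, E}.

10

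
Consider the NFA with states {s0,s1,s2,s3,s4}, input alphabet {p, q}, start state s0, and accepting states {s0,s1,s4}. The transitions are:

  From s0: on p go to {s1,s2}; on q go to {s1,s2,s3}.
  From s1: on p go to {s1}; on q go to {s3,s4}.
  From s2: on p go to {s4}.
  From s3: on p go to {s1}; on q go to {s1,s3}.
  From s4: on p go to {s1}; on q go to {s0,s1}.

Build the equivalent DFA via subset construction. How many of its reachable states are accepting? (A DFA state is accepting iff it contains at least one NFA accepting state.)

Start state of the DFA: {s0}.
{s0} --p--> {s1,s2}  [new]
{s0} --q--> {s1,s2,s3}  [new]
{s1,s2} --p--> {s1,s4}  [new]
{s1,s2} --q--> {s3,s4}  [new]
{s1,s2,s3} --p--> {s1,s4}  [seen]
{s1,s2,s3} --q--> {s1,s3,s4}  [new]
{s1,s4} --p--> {s1}  [new]
{s1,s4} --q--> {s0,s1,s3,s4}  [new]
{s3,s4} --p--> {s1}  [seen]
{s3,s4} --q--> {s0,s1,s3}  [new]
{s1,s3,s4} --p--> {s1}  [seen]
{s1,s3,s4} --q--> {s0,s1,s3,s4}  [seen]
{s1} --p--> {s1}  [seen]
{s1} --q--> {s3,s4}  [seen]
{s0,s1,s3,s4} --p--> {s1,s2}  [seen]
{s0,s1,s3,s4} --q--> {s0,s1,s2,s3,s4}  [new]
{s0,s1,s3} --p--> {s1,s2}  [seen]
{s0,s1,s3} --q--> {s1,s2,s3,s4}  [new]
{s0,s1,s2,s3,s4} --p--> {s1,s2,s4}  [new]
{s0,s1,s2,s3,s4} --q--> {s0,s1,s2,s3,s4}  [seen]
{s1,s2,s3,s4} --p--> {s1,s4}  [seen]
{s1,s2,s3,s4} --q--> {s0,s1,s3,s4}  [seen]
{s1,s2,s4} --p--> {s1,s4}  [seen]
{s1,s2,s4} --q--> {s0,s1,s3,s4}  [seen]
Reachable DFA states: {s0}, {s1,s2}, {s1,s2,s3}, {s1,s4}, {s3,s4}, {s1,s3,s4}, {s1}, {s0,s1,s3,s4}, {s0,s1,s3}, {s0,s1,s2,s3,s4}, {s1,s2,s3,s4}, {s1,s2,s4}.
Accepting DFA states (contain an NFA accepting state): {s0}, {s1,s2}, {s1,s2,s3}, {s1,s4}, {s3,s4}, {s1,s3,s4}, {s1}, {s0,s1,s3,s4}, {s0,s1,s3}, {s0,s1,s2,s3,s4}, {s1,s2,s3,s4}, {s1,s2,s4}.

12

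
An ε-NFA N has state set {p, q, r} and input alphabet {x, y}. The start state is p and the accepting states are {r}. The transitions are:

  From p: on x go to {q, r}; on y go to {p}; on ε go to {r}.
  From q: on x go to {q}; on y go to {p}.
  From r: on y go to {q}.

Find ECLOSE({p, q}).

Begin with {p, q}.
p →ε {r}; add r.
ε-closure = {p, q, r}.

{p, q, r}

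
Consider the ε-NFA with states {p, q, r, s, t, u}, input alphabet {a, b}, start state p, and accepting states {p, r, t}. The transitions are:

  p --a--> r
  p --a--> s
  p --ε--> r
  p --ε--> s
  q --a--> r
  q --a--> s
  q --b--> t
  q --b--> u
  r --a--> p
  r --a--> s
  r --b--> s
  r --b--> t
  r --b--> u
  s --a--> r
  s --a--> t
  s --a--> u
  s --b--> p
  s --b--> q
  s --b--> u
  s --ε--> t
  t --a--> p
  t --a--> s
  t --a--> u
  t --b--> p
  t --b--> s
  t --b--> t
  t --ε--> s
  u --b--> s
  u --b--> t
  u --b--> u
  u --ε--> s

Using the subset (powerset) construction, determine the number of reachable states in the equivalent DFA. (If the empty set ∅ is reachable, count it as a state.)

3

Start state of the DFA: {p, r, s, t} (ε-closure of the NFA start).
{p, r, s, t} --a--> {p, r, s, t, u}  [new]
{p, r, s, t} --b--> {p, q, r, s, t, u}  [new]
{p, r, s, t, u} --a--> {p, r, s, t, u}  [seen]
{p, r, s, t, u} --b--> {p, q, r, s, t, u}  [seen]
{p, q, r, s, t, u} --a--> {p, r, s, t, u}  [seen]
{p, q, r, s, t, u} --b--> {p, q, r, s, t, u}  [seen]
Reachable DFA states: {p, r, s, t}, {p, r, s, t, u}, {p, q, r, s, t, u}.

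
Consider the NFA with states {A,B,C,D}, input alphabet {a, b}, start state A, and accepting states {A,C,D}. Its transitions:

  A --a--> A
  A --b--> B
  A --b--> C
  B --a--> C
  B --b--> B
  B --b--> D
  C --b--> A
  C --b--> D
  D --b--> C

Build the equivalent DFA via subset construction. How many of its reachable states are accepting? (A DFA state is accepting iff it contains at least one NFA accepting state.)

8

Start state of the DFA: {A}.
{A} --a--> {A}  [seen]
{A} --b--> {B,C}  [new]
{B,C} --a--> {C}  [new]
{B,C} --b--> {A,B,D}  [new]
{C} --a--> ∅  [new]
{C} --b--> {A,D}  [new]
{A,B,D} --a--> {A,C}  [new]
{A,B,D} --b--> {B,C,D}  [new]
∅ --a--> ∅  [seen]
∅ --b--> ∅  [seen]
{A,D} --a--> {A}  [seen]
{A,D} --b--> {B,C}  [seen]
{A,C} --a--> {A}  [seen]
{A,C} --b--> {A,B,C,D}  [new]
{B,C,D} --a--> {C}  [seen]
{B,C,D} --b--> {A,B,C,D}  [seen]
{A,B,C,D} --a--> {A,C}  [seen]
{A,B,C,D} --b--> {A,B,C,D}  [seen]
Reachable DFA states: {A}, {B,C}, {C}, {A,B,D}, ∅, {A,D}, {A,C}, {B,C,D}, {A,B,C,D}.
Accepting DFA states (contain an NFA accepting state): {A}, {B,C}, {C}, {A,B,D}, {A,D}, {A,C}, {B,C,D}, {A,B,C,D}.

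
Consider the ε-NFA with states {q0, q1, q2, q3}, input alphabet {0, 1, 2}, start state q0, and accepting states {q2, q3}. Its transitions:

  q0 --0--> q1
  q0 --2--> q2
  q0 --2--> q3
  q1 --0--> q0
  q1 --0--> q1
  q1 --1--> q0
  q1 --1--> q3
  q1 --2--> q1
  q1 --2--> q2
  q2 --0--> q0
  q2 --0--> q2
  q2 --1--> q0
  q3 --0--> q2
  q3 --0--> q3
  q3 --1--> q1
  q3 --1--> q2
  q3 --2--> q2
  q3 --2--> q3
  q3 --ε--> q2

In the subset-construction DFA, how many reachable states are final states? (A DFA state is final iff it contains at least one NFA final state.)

6

Start state of the DFA: {q0} (ε-closure of the NFA start).
{q0} --0--> {q1}  [new]
{q0} --1--> ∅  [new]
{q0} --2--> {q2, q3}  [new]
{q1} --0--> {q0, q1}  [new]
{q1} --1--> {q0, q2, q3}  [new]
{q1} --2--> {q1, q2}  [new]
∅ --0--> ∅  [seen]
∅ --1--> ∅  [seen]
∅ --2--> ∅  [seen]
{q2, q3} --0--> {q0, q2, q3}  [seen]
{q2, q3} --1--> {q0, q1, q2}  [new]
{q2, q3} --2--> {q2, q3}  [seen]
{q0, q1} --0--> {q0, q1}  [seen]
{q0, q1} --1--> {q0, q2, q3}  [seen]
{q0, q1} --2--> {q1, q2, q3}  [new]
{q0, q2, q3} --0--> {q0, q1, q2, q3}  [new]
{q0, q2, q3} --1--> {q0, q1, q2}  [seen]
{q0, q2, q3} --2--> {q2, q3}  [seen]
{q1, q2} --0--> {q0, q1, q2}  [seen]
{q1, q2} --1--> {q0, q2, q3}  [seen]
{q1, q2} --2--> {q1, q2}  [seen]
{q0, q1, q2} --0--> {q0, q1, q2}  [seen]
{q0, q1, q2} --1--> {q0, q2, q3}  [seen]
{q0, q1, q2} --2--> {q1, q2, q3}  [seen]
{q1, q2, q3} --0--> {q0, q1, q2, q3}  [seen]
{q1, q2, q3} --1--> {q0, q1, q2, q3}  [seen]
{q1, q2, q3} --2--> {q1, q2, q3}  [seen]
{q0, q1, q2, q3} --0--> {q0, q1, q2, q3}  [seen]
{q0, q1, q2, q3} --1--> {q0, q1, q2, q3}  [seen]
{q0, q1, q2, q3} --2--> {q1, q2, q3}  [seen]
Reachable DFA states: {q0}, {q1}, ∅, {q2, q3}, {q0, q1}, {q0, q2, q3}, {q1, q2}, {q0, q1, q2}, {q1, q2, q3}, {q0, q1, q2, q3}.
Accepting DFA states (contain an NFA accepting state): {q2, q3}, {q0, q2, q3}, {q1, q2}, {q0, q1, q2}, {q1, q2, q3}, {q0, q1, q2, q3}.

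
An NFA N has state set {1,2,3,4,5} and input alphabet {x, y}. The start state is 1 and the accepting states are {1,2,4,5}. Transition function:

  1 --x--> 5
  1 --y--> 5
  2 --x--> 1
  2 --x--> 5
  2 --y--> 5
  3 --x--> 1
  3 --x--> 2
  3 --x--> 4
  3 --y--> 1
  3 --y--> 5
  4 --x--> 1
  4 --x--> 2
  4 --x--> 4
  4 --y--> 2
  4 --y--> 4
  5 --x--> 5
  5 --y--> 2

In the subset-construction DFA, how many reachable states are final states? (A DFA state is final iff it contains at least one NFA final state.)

5

Start state of the DFA: {1}.
{1} --x--> {5}  [new]
{1} --y--> {5}  [seen]
{5} --x--> {5}  [seen]
{5} --y--> {2}  [new]
{2} --x--> {1,5}  [new]
{2} --y--> {5}  [seen]
{1,5} --x--> {5}  [seen]
{1,5} --y--> {2,5}  [new]
{2,5} --x--> {1,5}  [seen]
{2,5} --y--> {2,5}  [seen]
Reachable DFA states: {1}, {5}, {2}, {1,5}, {2,5}.
Accepting DFA states (contain an NFA accepting state): {1}, {5}, {2}, {1,5}, {2,5}.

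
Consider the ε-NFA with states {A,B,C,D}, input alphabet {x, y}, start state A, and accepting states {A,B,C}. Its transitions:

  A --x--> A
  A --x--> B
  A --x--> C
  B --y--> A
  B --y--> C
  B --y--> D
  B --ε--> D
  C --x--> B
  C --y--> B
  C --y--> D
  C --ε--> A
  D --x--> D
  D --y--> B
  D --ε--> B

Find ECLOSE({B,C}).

Begin with {B,C}.
B →ε {D}; add D.
C →ε {A}; add A.
ε-closure = {A,B,C,D}.

{A,B,C,D}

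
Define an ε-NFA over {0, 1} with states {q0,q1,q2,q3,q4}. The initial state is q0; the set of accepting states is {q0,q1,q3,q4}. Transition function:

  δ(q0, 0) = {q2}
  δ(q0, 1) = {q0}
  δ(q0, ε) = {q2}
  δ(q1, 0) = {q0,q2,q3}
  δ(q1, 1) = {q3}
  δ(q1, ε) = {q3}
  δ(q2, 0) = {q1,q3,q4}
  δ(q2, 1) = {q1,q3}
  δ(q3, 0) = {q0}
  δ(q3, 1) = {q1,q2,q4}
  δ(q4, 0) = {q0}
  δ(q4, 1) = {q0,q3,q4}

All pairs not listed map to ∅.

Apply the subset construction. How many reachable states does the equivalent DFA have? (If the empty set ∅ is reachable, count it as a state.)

Start state of the DFA: {q0,q2} (ε-closure of the NFA start).
{q0,q2} --0--> {q1,q2,q3,q4}  [new]
{q0,q2} --1--> {q0,q1,q2,q3}  [new]
{q1,q2,q3,q4} --0--> {q0,q1,q2,q3,q4}  [new]
{q1,q2,q3,q4} --1--> {q0,q1,q2,q3,q4}  [seen]
{q0,q1,q2,q3} --0--> {q0,q1,q2,q3,q4}  [seen]
{q0,q1,q2,q3} --1--> {q0,q1,q2,q3,q4}  [seen]
{q0,q1,q2,q3,q4} --0--> {q0,q1,q2,q3,q4}  [seen]
{q0,q1,q2,q3,q4} --1--> {q0,q1,q2,q3,q4}  [seen]
Reachable DFA states: {q0,q2}, {q1,q2,q3,q4}, {q0,q1,q2,q3}, {q0,q1,q2,q3,q4}.

4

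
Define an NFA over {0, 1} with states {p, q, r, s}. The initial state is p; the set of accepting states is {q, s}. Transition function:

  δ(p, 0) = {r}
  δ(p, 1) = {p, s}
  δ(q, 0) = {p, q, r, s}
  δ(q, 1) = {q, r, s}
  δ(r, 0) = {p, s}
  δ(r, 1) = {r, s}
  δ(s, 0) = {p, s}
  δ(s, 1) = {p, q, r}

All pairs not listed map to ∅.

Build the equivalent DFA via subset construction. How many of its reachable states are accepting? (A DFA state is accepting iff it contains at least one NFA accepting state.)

Start state of the DFA: {p}.
{p} --0--> {r}  [new]
{p} --1--> {p, s}  [new]
{r} --0--> {p, s}  [seen]
{r} --1--> {r, s}  [new]
{p, s} --0--> {p, r, s}  [new]
{p, s} --1--> {p, q, r, s}  [new]
{r, s} --0--> {p, s}  [seen]
{r, s} --1--> {p, q, r, s}  [seen]
{p, r, s} --0--> {p, r, s}  [seen]
{p, r, s} --1--> {p, q, r, s}  [seen]
{p, q, r, s} --0--> {p, q, r, s}  [seen]
{p, q, r, s} --1--> {p, q, r, s}  [seen]
Reachable DFA states: {p}, {r}, {p, s}, {r, s}, {p, r, s}, {p, q, r, s}.
Accepting DFA states (contain an NFA accepting state): {p, s}, {r, s}, {p, r, s}, {p, q, r, s}.

4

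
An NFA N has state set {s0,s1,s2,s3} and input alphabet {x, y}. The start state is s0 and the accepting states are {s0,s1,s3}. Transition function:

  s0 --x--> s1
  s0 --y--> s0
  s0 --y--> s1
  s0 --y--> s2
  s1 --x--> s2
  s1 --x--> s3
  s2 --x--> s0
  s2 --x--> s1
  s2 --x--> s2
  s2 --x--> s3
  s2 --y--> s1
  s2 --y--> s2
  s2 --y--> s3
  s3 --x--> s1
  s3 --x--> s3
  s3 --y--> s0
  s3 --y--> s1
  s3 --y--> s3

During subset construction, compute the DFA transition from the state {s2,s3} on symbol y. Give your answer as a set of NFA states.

δ(s2,y) = {s1,s2,s3}; δ(s3,y) = {s0,s1,s3}.
Union: {s0,s1,s2,s3}.

{s0,s1,s2,s3}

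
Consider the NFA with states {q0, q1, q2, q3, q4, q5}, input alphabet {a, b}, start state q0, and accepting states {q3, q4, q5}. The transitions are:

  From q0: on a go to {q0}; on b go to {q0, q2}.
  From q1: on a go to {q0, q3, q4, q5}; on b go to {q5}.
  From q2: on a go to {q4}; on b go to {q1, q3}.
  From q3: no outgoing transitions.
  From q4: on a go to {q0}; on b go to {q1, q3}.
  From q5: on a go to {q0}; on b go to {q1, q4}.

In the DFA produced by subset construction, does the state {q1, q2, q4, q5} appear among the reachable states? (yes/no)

Start state of the DFA: {q0}.
{q0} --a--> {q0}  [seen]
{q0} --b--> {q0, q2}  [new]
{q0, q2} --a--> {q0, q4}  [new]
{q0, q2} --b--> {q0, q1, q2, q3}  [new]
{q0, q4} --a--> {q0}  [seen]
{q0, q4} --b--> {q0, q1, q2, q3}  [seen]
{q0, q1, q2, q3} --a--> {q0, q3, q4, q5}  [new]
{q0, q1, q2, q3} --b--> {q0, q1, q2, q3, q5}  [new]
{q0, q3, q4, q5} --a--> {q0}  [seen]
{q0, q3, q4, q5} --b--> {q0, q1, q2, q3, q4}  [new]
{q0, q1, q2, q3, q5} --a--> {q0, q3, q4, q5}  [seen]
{q0, q1, q2, q3, q5} --b--> {q0, q1, q2, q3, q4, q5}  [new]
{q0, q1, q2, q3, q4} --a--> {q0, q3, q4, q5}  [seen]
{q0, q1, q2, q3, q4} --b--> {q0, q1, q2, q3, q5}  [seen]
{q0, q1, q2, q3, q4, q5} --a--> {q0, q3, q4, q5}  [seen]
{q0, q1, q2, q3, q4, q5} --b--> {q0, q1, q2, q3, q4, q5}  [seen]
Reachable DFA states: {q0}, {q0, q2}, {q0, q4}, {q0, q1, q2, q3}, {q0, q3, q4, q5}, {q0, q1, q2, q3, q5}, {q0, q1, q2, q3, q4}, {q0, q1, q2, q3, q4, q5}.
{q1, q2, q4, q5} is not among them.

no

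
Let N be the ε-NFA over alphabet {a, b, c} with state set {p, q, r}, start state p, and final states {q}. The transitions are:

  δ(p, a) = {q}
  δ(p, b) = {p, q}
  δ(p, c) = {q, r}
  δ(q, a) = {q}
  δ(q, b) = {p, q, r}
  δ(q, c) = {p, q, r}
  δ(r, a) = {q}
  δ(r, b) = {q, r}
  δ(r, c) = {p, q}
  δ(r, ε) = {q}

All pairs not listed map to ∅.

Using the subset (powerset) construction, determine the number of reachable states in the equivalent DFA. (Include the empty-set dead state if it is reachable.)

Start state of the DFA: {p} (ε-closure of the NFA start).
{p} --a--> {q}  [new]
{p} --b--> {p, q}  [new]
{p} --c--> {q, r}  [new]
{q} --a--> {q}  [seen]
{q} --b--> {p, q, r}  [new]
{q} --c--> {p, q, r}  [seen]
{p, q} --a--> {q}  [seen]
{p, q} --b--> {p, q, r}  [seen]
{p, q} --c--> {p, q, r}  [seen]
{q, r} --a--> {q}  [seen]
{q, r} --b--> {p, q, r}  [seen]
{q, r} --c--> {p, q, r}  [seen]
{p, q, r} --a--> {q}  [seen]
{p, q, r} --b--> {p, q, r}  [seen]
{p, q, r} --c--> {p, q, r}  [seen]
Reachable DFA states: {p}, {q}, {p, q}, {q, r}, {p, q, r}.

5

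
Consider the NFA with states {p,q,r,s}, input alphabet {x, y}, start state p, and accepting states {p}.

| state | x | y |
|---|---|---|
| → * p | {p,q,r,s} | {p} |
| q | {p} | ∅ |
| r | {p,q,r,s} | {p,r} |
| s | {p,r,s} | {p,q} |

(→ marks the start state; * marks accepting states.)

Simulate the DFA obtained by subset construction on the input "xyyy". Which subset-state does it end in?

Start: {p}.
δ(p,x) = {p,q,r,s}.
Union: {p,q,r,s}.
After x: {p,q,r,s}.
δ(p,y) = {p}; δ(q,y) = ∅; δ(r,y) = {p,r}; δ(s,y) = {p,q}.
Union: {p,q,r}.
After y: {p,q,r}.
δ(p,y) = {p}; δ(q,y) = ∅; δ(r,y) = {p,r}.
Union: {p,r}.
After y: {p,r}.
δ(p,y) = {p}; δ(r,y) = {p,r}.
Union: {p,r}.
After y: {p,r}.

{p,r}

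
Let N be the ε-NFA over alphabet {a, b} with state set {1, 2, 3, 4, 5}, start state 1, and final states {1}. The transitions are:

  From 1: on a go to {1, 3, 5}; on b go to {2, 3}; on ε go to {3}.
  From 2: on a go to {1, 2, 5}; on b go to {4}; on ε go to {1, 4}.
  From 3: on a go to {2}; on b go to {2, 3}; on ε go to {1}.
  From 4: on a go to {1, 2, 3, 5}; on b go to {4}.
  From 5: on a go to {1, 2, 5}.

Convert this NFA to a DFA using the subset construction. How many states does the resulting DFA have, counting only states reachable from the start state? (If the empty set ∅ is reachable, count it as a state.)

3

Start state of the DFA: {1, 3} (ε-closure of the NFA start).
{1, 3} --a--> {1, 2, 3, 4, 5}  [new]
{1, 3} --b--> {1, 2, 3, 4}  [new]
{1, 2, 3, 4, 5} --a--> {1, 2, 3, 4, 5}  [seen]
{1, 2, 3, 4, 5} --b--> {1, 2, 3, 4}  [seen]
{1, 2, 3, 4} --a--> {1, 2, 3, 4, 5}  [seen]
{1, 2, 3, 4} --b--> {1, 2, 3, 4}  [seen]
Reachable DFA states: {1, 3}, {1, 2, 3, 4, 5}, {1, 2, 3, 4}.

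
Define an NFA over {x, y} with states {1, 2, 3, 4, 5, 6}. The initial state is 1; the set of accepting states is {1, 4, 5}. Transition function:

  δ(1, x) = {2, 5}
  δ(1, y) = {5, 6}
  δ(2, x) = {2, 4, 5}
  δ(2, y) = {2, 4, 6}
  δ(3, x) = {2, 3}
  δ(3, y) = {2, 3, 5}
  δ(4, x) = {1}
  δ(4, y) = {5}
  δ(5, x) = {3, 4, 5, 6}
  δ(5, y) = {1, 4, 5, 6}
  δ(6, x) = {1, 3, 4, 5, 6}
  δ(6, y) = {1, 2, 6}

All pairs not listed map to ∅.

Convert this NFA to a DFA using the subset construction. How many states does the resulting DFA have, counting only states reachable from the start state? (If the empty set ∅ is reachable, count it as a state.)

Start state of the DFA: {1}.
{1} --x--> {2, 5}  [new]
{1} --y--> {5, 6}  [new]
{2, 5} --x--> {2, 3, 4, 5, 6}  [new]
{2, 5} --y--> {1, 2, 4, 5, 6}  [new]
{5, 6} --x--> {1, 3, 4, 5, 6}  [new]
{5, 6} --y--> {1, 2, 4, 5, 6}  [seen]
{2, 3, 4, 5, 6} --x--> {1, 2, 3, 4, 5, 6}  [new]
{2, 3, 4, 5, 6} --y--> {1, 2, 3, 4, 5, 6}  [seen]
{1, 2, 4, 5, 6} --x--> {1, 2, 3, 4, 5, 6}  [seen]
{1, 2, 4, 5, 6} --y--> {1, 2, 4, 5, 6}  [seen]
{1, 3, 4, 5, 6} --x--> {1, 2, 3, 4, 5, 6}  [seen]
{1, 3, 4, 5, 6} --y--> {1, 2, 3, 4, 5, 6}  [seen]
{1, 2, 3, 4, 5, 6} --x--> {1, 2, 3, 4, 5, 6}  [seen]
{1, 2, 3, 4, 5, 6} --y--> {1, 2, 3, 4, 5, 6}  [seen]
Reachable DFA states: {1}, {2, 5}, {5, 6}, {2, 3, 4, 5, 6}, {1, 2, 4, 5, 6}, {1, 3, 4, 5, 6}, {1, 2, 3, 4, 5, 6}.

7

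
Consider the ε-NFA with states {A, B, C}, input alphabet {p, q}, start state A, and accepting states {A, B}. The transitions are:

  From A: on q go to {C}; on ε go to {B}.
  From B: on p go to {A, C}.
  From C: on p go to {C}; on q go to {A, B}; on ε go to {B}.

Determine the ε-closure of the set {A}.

Begin with {A}.
A →ε {B}; add B.
ε-closure = {A, B}.

{A, B}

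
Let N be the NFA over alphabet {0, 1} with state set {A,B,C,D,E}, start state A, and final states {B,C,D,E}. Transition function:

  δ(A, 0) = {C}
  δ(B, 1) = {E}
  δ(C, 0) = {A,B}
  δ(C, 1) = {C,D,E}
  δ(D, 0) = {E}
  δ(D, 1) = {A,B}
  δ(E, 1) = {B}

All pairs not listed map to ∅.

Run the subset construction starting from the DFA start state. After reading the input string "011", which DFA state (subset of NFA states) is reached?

{A,B,C,D,E}

Start: {A}.
δ(A,0) = {C}.
Union: {C}.
After 0: {C}.
δ(C,1) = {C,D,E}.
Union: {C,D,E}.
After 1: {C,D,E}.
δ(C,1) = {C,D,E}; δ(D,1) = {A,B}; δ(E,1) = {B}.
Union: {A,B,C,D,E}.
After 1: {A,B,C,D,E}.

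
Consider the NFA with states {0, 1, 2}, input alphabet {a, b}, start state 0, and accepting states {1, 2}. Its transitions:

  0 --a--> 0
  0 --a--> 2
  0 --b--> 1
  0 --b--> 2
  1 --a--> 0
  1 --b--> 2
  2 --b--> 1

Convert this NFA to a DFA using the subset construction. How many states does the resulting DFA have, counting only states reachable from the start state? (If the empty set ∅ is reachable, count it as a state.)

Start state of the DFA: {0}.
{0} --a--> {0, 2}  [new]
{0} --b--> {1, 2}  [new]
{0, 2} --a--> {0, 2}  [seen]
{0, 2} --b--> {1, 2}  [seen]
{1, 2} --a--> {0}  [seen]
{1, 2} --b--> {1, 2}  [seen]
Reachable DFA states: {0}, {0, 2}, {1, 2}.

3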